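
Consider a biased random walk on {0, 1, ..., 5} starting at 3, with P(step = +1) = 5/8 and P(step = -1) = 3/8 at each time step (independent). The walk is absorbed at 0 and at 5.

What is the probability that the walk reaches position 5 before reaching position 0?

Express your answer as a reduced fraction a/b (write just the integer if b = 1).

Biased walk: p = 5/8, q = 3/8, r = q/p = 3/5
Gambler's ruin: P(hit 5 before 0 | start at 3) = (1 - r^a)/(1 - r^N)
r^3 = 27/125; r^5 = 243/3125
P = (1 - 27/125) / (1 - 243/3125) = 98/125 / 2882/3125 = 1225/1441

Answer: 1225/1441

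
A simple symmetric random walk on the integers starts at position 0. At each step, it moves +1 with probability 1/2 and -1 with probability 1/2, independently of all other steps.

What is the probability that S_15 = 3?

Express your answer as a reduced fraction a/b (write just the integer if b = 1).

To reach position 3 after 15 steps: need 9 steps of +1 and 6 of -1.
Favorable paths: C(15,9) = 5005
Total paths: 2^15 = 32768
P = 5005/32768 = 5005/32768

Answer: 5005/32768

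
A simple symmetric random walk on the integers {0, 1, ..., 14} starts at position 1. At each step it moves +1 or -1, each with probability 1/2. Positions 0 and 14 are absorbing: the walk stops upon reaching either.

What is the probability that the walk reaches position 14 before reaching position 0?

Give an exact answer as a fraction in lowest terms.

Symmetric walk (p = 1/2): the harmonic-function argument gives P(hit 14 before 0 | start at 1) = a/N.
P = 1/14 = 1/14

Answer: 1/14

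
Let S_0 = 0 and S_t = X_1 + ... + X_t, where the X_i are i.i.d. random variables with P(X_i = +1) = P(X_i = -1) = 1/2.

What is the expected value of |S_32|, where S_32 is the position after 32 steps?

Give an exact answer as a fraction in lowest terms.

Answer: 300540195/67108864

Derivation:
S_32 takes values m ≡ 0 (mod 2) with |m| ≤ 32; P(S_32=m) = C(32,(32+m)/2)/2^32.
Total paths: 2^32 = 4294967296
Distribution: P(S=-32)=1/4294967296, P(S=-30)=32/4294967296, P(S=-28)=496/4294967296, P(S=-26)=4960/4294967296, P(S=-24)=35960/4294967296, P(S=-22)=201376/4294967296, P(S=-20)=906192/4294967296, P(S=-18)=3365856/4294967296, P(S=-16)=10518300/4294967296, P(S=-14)=28048800/4294967296, P(S=-12)=64512240/4294967296, P(S=-10)=129024480/4294967296, P(S=-8)=225792840/4294967296, P(S=-6)=347373600/4294967296, P(S=-4)=471435600/4294967296, P(S=-2)=565722720/4294967296, P(S=0)=601080390/4294967296, P(S=2)=565722720/4294967296, P(S=4)=471435600/4294967296, P(S=6)=347373600/4294967296, P(S=8)=225792840/4294967296, P(S=10)=129024480/4294967296, P(S=12)=64512240/4294967296, P(S=14)=28048800/4294967296, P(S=16)=10518300/4294967296, P(S=18)=3365856/4294967296, P(S=20)=906192/4294967296, P(S=22)=201376/4294967296, P(S=24)=35960/4294967296, P(S=26)=4960/4294967296, P(S=28)=496/4294967296, P(S=30)=32/4294967296, P(S=32)=1/4294967296
E[|S_32|] = Σ_m |m|·P(S_32=m) = 19234572480/4294967296 = 300540195/67108864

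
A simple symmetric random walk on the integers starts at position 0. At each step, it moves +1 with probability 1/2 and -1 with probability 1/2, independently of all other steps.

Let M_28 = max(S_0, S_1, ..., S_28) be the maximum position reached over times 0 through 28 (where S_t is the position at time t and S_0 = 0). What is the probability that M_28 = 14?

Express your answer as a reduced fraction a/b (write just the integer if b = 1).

Answer: 148005/33554432

Derivation:
Let M_28 = max(S_0,...,S_28). Use the reflection principle: for j ≥ 1, #{paths with M_28 ≥ j} = #{S_28 ≥ j} + #{S_28 ≥ j+1}.
By reflection, #{M_28 ≥ 14} = #{S_28 ≥ 14} + #{S_28 ≥ 15} = 1683218 + 499178 = 2182396.
#{M_28 ≥ 15} = #{S_28 ≥ 15} + #{S_28 ≥ 16} = 499178 + 499178 = 998356.
#{M_28 = 14} = 2182396 - 998356 = 1184040.
P(M_28 = 14) = 1184040/268435456 = 148005/33554432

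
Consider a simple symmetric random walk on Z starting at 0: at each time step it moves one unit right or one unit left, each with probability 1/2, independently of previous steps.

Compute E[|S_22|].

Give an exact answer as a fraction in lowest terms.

S_22 takes values m ≡ 0 (mod 2) with |m| ≤ 22; P(S_22=m) = C(22,(22+m)/2)/2^22.
Total paths: 2^22 = 4194304
Distribution: P(S=-22)=1/4194304, P(S=-20)=22/4194304, P(S=-18)=231/4194304, P(S=-16)=1540/4194304, P(S=-14)=7315/4194304, P(S=-12)=26334/4194304, P(S=-10)=74613/4194304, P(S=-8)=170544/4194304, P(S=-6)=319770/4194304, P(S=-4)=497420/4194304, P(S=-2)=646646/4194304, P(S=0)=705432/4194304, P(S=2)=646646/4194304, P(S=4)=497420/4194304, P(S=6)=319770/4194304, P(S=8)=170544/4194304, P(S=10)=74613/4194304, P(S=12)=26334/4194304, P(S=14)=7315/4194304, P(S=16)=1540/4194304, P(S=18)=231/4194304, P(S=20)=22/4194304, P(S=22)=1/4194304
E[|S_22|] = Σ_m |m|·P(S_22=m) = 15519504/4194304 = 969969/262144

Answer: 969969/262144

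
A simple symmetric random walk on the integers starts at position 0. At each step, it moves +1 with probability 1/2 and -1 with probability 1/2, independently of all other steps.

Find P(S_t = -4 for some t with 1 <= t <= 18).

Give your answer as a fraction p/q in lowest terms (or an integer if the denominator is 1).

Answer: 11773/32768

Derivation:
Count via complement. Let g(t,s) = #length-t paths at position s with S_1..S_t all ≠ -4.
g(t,s) = g(t-1,s-1) + g(t-1,s+1) for s ≠ -4; g(t,-4) = 0.
t=0: g(0,0)=1
t=1: g(1,-1)=1 g(1,1)=1
t=2: g(2,-2)=1 g(2,0)=2 g(2,2)=1
t=3: g(3,-3)=1 g(3,-1)=3 g(3,1)=3 g(3,3)=1
t=4: g(4,-2)=4 g(4,0)=6 g(4,2)=4 g(4,4)=1
t=5: g(5,-3)=4 g(5,-1)=10 g(5,1)=10 g(5,3)=5 g(5,5)=1
t=6: g(6,-2)=14 g(6,0)=20 g(6,2)=15 g(6,4)=6 g(6,6)=1
t=7: g(7,-3)=14 g(7,-1)=34 g(7,1)=35 g(7,3)=21 g(7,5)=7 g(7,7)=1
t=8: g(8,-2)=48 g(8,0)=69 g(8,2)=56 g(8,4)=28 g(8,6)=8 g(8,8)=1
t=9: g(9,-3)=48 g(9,-1)=117 g(9,1)=125 g(9,3)=84 g(9,5)=36 g(9,7)=9 g(9,9)=1
t=10: g(10,-2)=165 g(10,0)=242 g(10,2)=209 g(10,4)=120 g(10,6)=45 g(10,8)=10 g(10,10)=1
t=11: g(11,-3)=165 g(11,-1)=407 g(11,1)=451 g(11,3)=329 g(11,5)=165 g(11,7)=55 g(11,9)=11 g(11,11)=1
t=12: g(12,-2)=572 g(12,0)=858 g(12,2)=780 g(12,4)=494 g(12,6)=220 g(12,8)=66 g(12,10)=12 g(12,12)=1
t=13: g(13,-3)=572 g(13,-1)=1430 g(13,1)=1638 g(13,3)=1274 g(13,5)=714 g(13,7)=286 g(13,9)=78 g(13,11)=13 g(13,13)=1
t=14: g(14,-2)=2002 g(14,0)=3068 g(14,2)=2912 g(14,4)=1988 g(14,6)=1000 g(14,8)=364 g(14,10)=91 g(14,12)=14 g(14,14)=1
t=15: g(15,-3)=2002 g(15,-1)=5070 g(15,1)=5980 g(15,3)=4900 g(15,5)=2988 g(15,7)=1364 g(15,9)=455 g(15,11)=105 g(15,13)=15 g(15,15)=1
t=16: g(16,-2)=7072 g(16,0)=11050 g(16,2)=10880 g(16,4)=7888 g(16,6)=4352 g(16,8)=1819 g(16,10)=560 g(16,12)=120 g(16,14)=16 g(16,16)=1
t=17: g(17,-3)=7072 g(17,-1)=18122 g(17,1)=21930 g(17,3)=18768 g(17,5)=12240 g(17,7)=6171 g(17,9)=2379 g(17,11)=680 g(17,13)=136 g(17,15)=17 g(17,17)=1
t=18: g(18,-2)=25194 g(18,0)=40052 g(18,2)=40698 g(18,4)=31008 g(18,6)=18411 g(18,8)=8550 g(18,10)=3059 g(18,12)=816 g(18,14)=153 g(18,16)=18 g(18,18)=1
Paths never hitting -4: Σ_s g(18,s) = 167960
Paths hitting -4: 2^18 - 167960 = 94184
P = 94184/262144 = 11773/32768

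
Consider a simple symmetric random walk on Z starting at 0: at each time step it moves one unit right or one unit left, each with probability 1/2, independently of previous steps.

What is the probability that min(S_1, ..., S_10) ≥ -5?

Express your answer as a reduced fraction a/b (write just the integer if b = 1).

Let f(t,s) = #length-t paths at position s with S_1..S_t all ≥ -5.
f(t,s) = f(t-1,s-1) + f(t-1,s+1) for s ≥ -5; f(t,s) = 0 for s < -5.
t=0: f(0,0)=1
t=1: f(1,-1)=1 f(1,1)=1
t=2: f(2,-2)=1 f(2,0)=2 f(2,2)=1
t=3: f(3,-3)=1 f(3,-1)=3 f(3,1)=3 f(3,3)=1
t=4: f(4,-4)=1 f(4,-2)=4 f(4,0)=6 f(4,2)=4 f(4,4)=1
t=5: f(5,-5)=1 f(5,-3)=5 f(5,-1)=10 f(5,1)=10 f(5,3)=5 f(5,5)=1
t=6: f(6,-4)=6 f(6,-2)=15 f(6,0)=20 f(6,2)=15 f(6,4)=6 f(6,6)=1
t=7: f(7,-5)=6 f(7,-3)=21 f(7,-1)=35 f(7,1)=35 f(7,3)=21 f(7,5)=7 f(7,7)=1
t=8: f(8,-4)=27 f(8,-2)=56 f(8,0)=70 f(8,2)=56 f(8,4)=28 f(8,6)=8 f(8,8)=1
t=9: f(9,-5)=27 f(9,-3)=83 f(9,-1)=126 f(9,1)=126 f(9,3)=84 f(9,5)=36 f(9,7)=9 f(9,9)=1
t=10: f(10,-4)=110 f(10,-2)=209 f(10,0)=252 f(10,2)=210 f(10,4)=120 f(10,6)=45 f(10,8)=10 f(10,10)=1
Σ_s f(10,s) = 957
P = 957/1024 = 957/1024

Answer: 957/1024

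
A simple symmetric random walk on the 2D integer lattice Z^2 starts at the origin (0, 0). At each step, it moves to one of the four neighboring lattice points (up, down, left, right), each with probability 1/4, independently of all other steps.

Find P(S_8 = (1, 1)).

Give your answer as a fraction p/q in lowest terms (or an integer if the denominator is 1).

Answer: 245/4096

Derivation:
Let h be the number of horizontal steps (so 8-h are vertical). To end at (1,1) need (h+1)/2 right-steps and ((8-h)+1)/2 up-steps.
Sum over h with 1 ≤ h ≤ 7, h ≡ 1 (mod 2), 8-h ≡ 1 (mod 2):
h=1: C(8,1)·C(1,1)·C(7,4) = 8·1·35 = 280
h=3: C(8,3)·C(3,2)·C(5,3) = 56·3·10 = 1680
h=5: C(8,5)·C(5,3)·C(3,2) = 56·10·3 = 1680
h=7: C(8,7)·C(7,4)·C(1,1) = 8·35·1 = 280
Total favorable: 3920
Total paths: 4^8 = 65536
P = 3920/65536 = 245/4096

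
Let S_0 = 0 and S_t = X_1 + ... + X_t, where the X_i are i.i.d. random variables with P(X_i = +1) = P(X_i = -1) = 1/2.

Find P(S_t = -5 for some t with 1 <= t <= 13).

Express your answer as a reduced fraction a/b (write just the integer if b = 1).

Answer: 1471/8192

Derivation:
Count via complement. Let g(t,s) = #length-t paths at position s with S_1..S_t all ≠ -5.
g(t,s) = g(t-1,s-1) + g(t-1,s+1) for s ≠ -5; g(t,-5) = 0.
t=0: g(0,0)=1
t=1: g(1,-1)=1 g(1,1)=1
t=2: g(2,-2)=1 g(2,0)=2 g(2,2)=1
t=3: g(3,-3)=1 g(3,-1)=3 g(3,1)=3 g(3,3)=1
t=4: g(4,-4)=1 g(4,-2)=4 g(4,0)=6 g(4,2)=4 g(4,4)=1
t=5: g(5,-3)=5 g(5,-1)=10 g(5,1)=10 g(5,3)=5 g(5,5)=1
t=6: g(6,-4)=5 g(6,-2)=15 g(6,0)=20 g(6,2)=15 g(6,4)=6 g(6,6)=1
t=7: g(7,-3)=20 g(7,-1)=35 g(7,1)=35 g(7,3)=21 g(7,5)=7 g(7,7)=1
t=8: g(8,-4)=20 g(8,-2)=55 g(8,0)=70 g(8,2)=56 g(8,4)=28 g(8,6)=8 g(8,8)=1
t=9: g(9,-3)=75 g(9,-1)=125 g(9,1)=126 g(9,3)=84 g(9,5)=36 g(9,7)=9 g(9,9)=1
t=10: g(10,-4)=75 g(10,-2)=200 g(10,0)=251 g(10,2)=210 g(10,4)=120 g(10,6)=45 g(10,8)=10 g(10,10)=1
t=11: g(11,-3)=275 g(11,-1)=451 g(11,1)=461 g(11,3)=330 g(11,5)=165 g(11,7)=55 g(11,9)=11 g(11,11)=1
t=12: g(12,-4)=275 g(12,-2)=726 g(12,0)=912 g(12,2)=791 g(12,4)=495 g(12,6)=220 g(12,8)=66 g(12,10)=12 g(12,12)=1
t=13: g(13,-3)=1001 g(13,-1)=1638 g(13,1)=1703 g(13,3)=1286 g(13,5)=715 g(13,7)=286 g(13,9)=78 g(13,11)=13 g(13,13)=1
Paths never hitting -5: Σ_s g(13,s) = 6721
Paths hitting -5: 2^13 - 6721 = 1471
P = 1471/8192 = 1471/8192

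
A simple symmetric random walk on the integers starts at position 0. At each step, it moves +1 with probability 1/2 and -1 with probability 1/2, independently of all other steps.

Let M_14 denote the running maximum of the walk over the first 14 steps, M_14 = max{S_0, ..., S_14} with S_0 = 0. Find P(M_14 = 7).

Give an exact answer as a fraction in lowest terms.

Let M_14 = max(S_0,...,S_14). Use the reflection principle: for j ≥ 1, #{paths with M_14 ≥ j} = #{S_14 ≥ j} + #{S_14 ≥ j+1}.
By reflection, #{M_14 ≥ 7} = #{S_14 ≥ 7} + #{S_14 ≥ 8} = 470 + 470 = 940.
#{M_14 ≥ 8} = #{S_14 ≥ 8} + #{S_14 ≥ 9} = 470 + 106 = 576.
#{M_14 = 7} = 940 - 576 = 364.
P(M_14 = 7) = 364/16384 = 91/4096

Answer: 91/4096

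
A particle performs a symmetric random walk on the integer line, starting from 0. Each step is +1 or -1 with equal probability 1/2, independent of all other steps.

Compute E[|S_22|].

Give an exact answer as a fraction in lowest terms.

S_22 takes values m ≡ 0 (mod 2) with |m| ≤ 22; P(S_22=m) = C(22,(22+m)/2)/2^22.
Total paths: 2^22 = 4194304
Distribution: P(S=-22)=1/4194304, P(S=-20)=22/4194304, P(S=-18)=231/4194304, P(S=-16)=1540/4194304, P(S=-14)=7315/4194304, P(S=-12)=26334/4194304, P(S=-10)=74613/4194304, P(S=-8)=170544/4194304, P(S=-6)=319770/4194304, P(S=-4)=497420/4194304, P(S=-2)=646646/4194304, P(S=0)=705432/4194304, P(S=2)=646646/4194304, P(S=4)=497420/4194304, P(S=6)=319770/4194304, P(S=8)=170544/4194304, P(S=10)=74613/4194304, P(S=12)=26334/4194304, P(S=14)=7315/4194304, P(S=16)=1540/4194304, P(S=18)=231/4194304, P(S=20)=22/4194304, P(S=22)=1/4194304
E[|S_22|] = Σ_m |m|·P(S_22=m) = 15519504/4194304 = 969969/262144

Answer: 969969/262144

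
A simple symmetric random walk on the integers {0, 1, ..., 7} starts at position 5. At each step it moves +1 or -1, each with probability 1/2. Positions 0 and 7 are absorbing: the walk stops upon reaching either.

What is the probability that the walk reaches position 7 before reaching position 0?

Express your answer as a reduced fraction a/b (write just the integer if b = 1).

Symmetric walk (p = 1/2): the harmonic-function argument gives P(hit 7 before 0 | start at 5) = a/N.
P = 5/7 = 5/7

Answer: 5/7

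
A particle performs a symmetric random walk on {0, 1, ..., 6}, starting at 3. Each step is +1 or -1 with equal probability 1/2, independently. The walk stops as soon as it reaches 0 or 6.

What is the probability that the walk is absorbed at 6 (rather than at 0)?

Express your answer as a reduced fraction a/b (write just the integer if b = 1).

Symmetric walk (p = 1/2): the harmonic-function argument gives P(hit 6 before 0 | start at 3) = a/N.
P = 3/6 = 1/2

Answer: 1/2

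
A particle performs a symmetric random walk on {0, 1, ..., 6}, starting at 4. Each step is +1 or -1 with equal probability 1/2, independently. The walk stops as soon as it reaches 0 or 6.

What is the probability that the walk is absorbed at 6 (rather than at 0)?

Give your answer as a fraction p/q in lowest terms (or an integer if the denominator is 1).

Answer: 2/3

Derivation:
Symmetric walk (p = 1/2): the harmonic-function argument gives P(hit 6 before 0 | start at 4) = a/N.
P = 4/6 = 2/3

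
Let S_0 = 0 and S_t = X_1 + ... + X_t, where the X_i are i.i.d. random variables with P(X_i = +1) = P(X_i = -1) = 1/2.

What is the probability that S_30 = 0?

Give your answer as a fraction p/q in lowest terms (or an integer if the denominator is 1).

To return to 0 after 30 steps: need exactly 15 steps of +1 and 15 of -1.
Favorable paths: C(30,15) = 155117520
Total paths: 2^30 = 1073741824
P = 155117520/1073741824 = 9694845/67108864

Answer: 9694845/67108864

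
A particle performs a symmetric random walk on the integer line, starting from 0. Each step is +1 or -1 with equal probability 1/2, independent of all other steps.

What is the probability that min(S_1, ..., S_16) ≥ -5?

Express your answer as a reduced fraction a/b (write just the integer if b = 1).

Answer: 28067/32768

Derivation:
Let f(t,s) = #length-t paths at position s with S_1..S_t all ≥ -5.
f(t,s) = f(t-1,s-1) + f(t-1,s+1) for s ≥ -5; f(t,s) = 0 for s < -5.
t=0: f(0,0)=1
t=1: f(1,-1)=1 f(1,1)=1
t=2: f(2,-2)=1 f(2,0)=2 f(2,2)=1
t=3: f(3,-3)=1 f(3,-1)=3 f(3,1)=3 f(3,3)=1
t=4: f(4,-4)=1 f(4,-2)=4 f(4,0)=6 f(4,2)=4 f(4,4)=1
t=5: f(5,-5)=1 f(5,-3)=5 f(5,-1)=10 f(5,1)=10 f(5,3)=5 f(5,5)=1
t=6: f(6,-4)=6 f(6,-2)=15 f(6,0)=20 f(6,2)=15 f(6,4)=6 f(6,6)=1
t=7: f(7,-5)=6 f(7,-3)=21 f(7,-1)=35 f(7,1)=35 f(7,3)=21 f(7,5)=7 f(7,7)=1
t=8: f(8,-4)=27 f(8,-2)=56 f(8,0)=70 f(8,2)=56 f(8,4)=28 f(8,6)=8 f(8,8)=1
t=9: f(9,-5)=27 f(9,-3)=83 f(9,-1)=126 f(9,1)=126 f(9,3)=84 f(9,5)=36 f(9,7)=9 f(9,9)=1
t=10: f(10,-4)=110 f(10,-2)=209 f(10,0)=252 f(10,2)=210 f(10,4)=120 f(10,6)=45 f(10,8)=10 f(10,10)=1
t=11: f(11,-5)=110 f(11,-3)=319 f(11,-1)=461 f(11,1)=462 f(11,3)=330 f(11,5)=165 f(11,7)=55 f(11,9)=11 f(11,11)=1
t=12: f(12,-4)=429 f(12,-2)=780 f(12,0)=923 f(12,2)=792 f(12,4)=495 f(12,6)=220 f(12,8)=66 f(12,10)=12 f(12,12)=1
t=13: f(13,-5)=429 f(13,-3)=1209 f(13,-1)=1703 f(13,1)=1715 f(13,3)=1287 f(13,5)=715 f(13,7)=286 f(13,9)=78 f(13,11)=13 f(13,13)=1
t=14: f(14,-4)=1638 f(14,-2)=2912 f(14,0)=3418 f(14,2)=3002 f(14,4)=2002 f(14,6)=1001 f(14,8)=364 f(14,10)=91 f(14,12)=14 f(14,14)=1
t=15: f(15,-5)=1638 f(15,-3)=4550 f(15,-1)=6330 f(15,1)=6420 f(15,3)=5004 f(15,5)=3003 f(15,7)=1365 f(15,9)=455 f(15,11)=105 f(15,13)=15 f(15,15)=1
t=16: f(16,-4)=6188 f(16,-2)=10880 f(16,0)=12750 f(16,2)=11424 f(16,4)=8007 f(16,6)=4368 f(16,8)=1820 f(16,10)=560 f(16,12)=120 f(16,14)=16 f(16,16)=1
Σ_s f(16,s) = 56134
P = 56134/65536 = 28067/32768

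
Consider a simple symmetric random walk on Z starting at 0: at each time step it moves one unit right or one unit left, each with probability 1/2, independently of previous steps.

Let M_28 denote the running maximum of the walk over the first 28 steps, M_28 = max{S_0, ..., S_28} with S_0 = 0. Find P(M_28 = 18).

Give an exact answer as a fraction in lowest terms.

Answer: 12285/33554432

Derivation:
Let M_28 = max(S_0,...,S_28). Use the reflection principle: for j ≥ 1, #{paths with M_28 ≥ j} = #{S_28 ≥ j} + #{S_28 ≥ j+1}.
By reflection, #{M_28 ≥ 18} = #{S_28 ≥ 18} + #{S_28 ≥ 19} = 122438 + 24158 = 146596.
#{M_28 ≥ 19} = #{S_28 ≥ 19} + #{S_28 ≥ 20} = 24158 + 24158 = 48316.
#{M_28 = 18} = 146596 - 48316 = 98280.
P(M_28 = 18) = 98280/268435456 = 12285/33554432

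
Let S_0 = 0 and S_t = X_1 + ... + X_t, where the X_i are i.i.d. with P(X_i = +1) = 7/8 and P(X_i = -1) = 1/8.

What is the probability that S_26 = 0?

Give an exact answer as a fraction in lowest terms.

Answer: 125962980204880525/37778931862957161709568

Derivation:
To be at 0 after 26 steps: need exactly 13 steps of +1 and 13 of -1.
Number of such sequences: C(26,13) = 10400600
Each has probability (7/8)^13 · (1/8)^13 = 96889010407/302231454903657293676544
P = 10400600 · 96889010407/302231454903657293676544 = 125962980204880525/37778931862957161709568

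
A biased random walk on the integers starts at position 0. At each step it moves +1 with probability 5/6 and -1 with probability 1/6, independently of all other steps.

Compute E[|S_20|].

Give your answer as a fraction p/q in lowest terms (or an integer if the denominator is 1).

Answer: 3046910528463145/228509902503936

Derivation:
S_20 takes values m ≡ 0 (mod 2) with |m| ≤ 20; P(S_20=m) = C(20,(20+m)/2) · (5/6)^((20+m)/2) · (1/6)^((20-m)/2).
Distribution: P(S=-20)=1/3656158440062976, P(S=-18)=25/914039610015744, P(S=-16)=2375/1828079220031488, P(S=-14)=11875/304679870005248, P(S=-12)=1009375/1218719480020992, P(S=-10)=1009375/76169967501312, P(S=-8)=25234375/152339935002624, P(S=-6)=126171875/76169967501312, P(S=-4)=8201171875/609359740010496, P(S=-2)=41005859375/457019805007872, P(S=0)=451064453125/914039610015744, P(S=2)=1025146484375/457019805007872, P(S=4)=5125732421875/609359740010496, P(S=6)=1971435546875/76169967501312, P(S=8)=9857177734375/152339935002624, P(S=10)=9857177734375/76169967501312, P(S=12)=246429443359375/1218719480020992, P(S=14)=72479248046875/304679870005248, P(S=16)=362396240234375/1828079220031488, P(S=18)=95367431640625/914039610015744, P(S=20)=95367431640625/3656158440062976
E[|S_20|] = Σ_m |m|·P(S_20=m) = 3046910528463145/228509902503936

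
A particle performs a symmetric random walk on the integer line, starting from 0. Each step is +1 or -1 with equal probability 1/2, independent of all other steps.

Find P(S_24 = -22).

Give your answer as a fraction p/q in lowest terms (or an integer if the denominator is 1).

Answer: 3/2097152

Derivation:
To reach position -22 after 24 steps: need 1 step of +1 and 23 of -1.
Favorable paths: C(24,1) = 24
Total paths: 2^24 = 16777216
P = 24/16777216 = 3/2097152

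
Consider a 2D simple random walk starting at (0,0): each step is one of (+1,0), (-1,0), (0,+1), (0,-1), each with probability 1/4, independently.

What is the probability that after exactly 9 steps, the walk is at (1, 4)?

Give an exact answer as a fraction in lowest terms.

Answer: 189/16384

Derivation:
Let h be the number of horizontal steps (so 9-h are vertical). To end at (1,4) need (h+1)/2 right-steps and ((9-h)+4)/2 up-steps.
Sum over h with 1 ≤ h ≤ 5, h ≡ 1 (mod 2), 9-h ≡ 0 (mod 2):
h=1: C(9,1)·C(1,1)·C(8,6) = 9·1·28 = 252
h=3: C(9,3)·C(3,2)·C(6,5) = 84·3·6 = 1512
h=5: C(9,5)·C(5,3)·C(4,4) = 126·10·1 = 1260
Total favorable: 3024
Total paths: 4^9 = 262144
P = 3024/262144 = 189/16384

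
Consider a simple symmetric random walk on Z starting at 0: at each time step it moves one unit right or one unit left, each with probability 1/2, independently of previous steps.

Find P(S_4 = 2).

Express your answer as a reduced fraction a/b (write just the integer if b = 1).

Answer: 1/4

Derivation:
To reach position 2 after 4 steps: need 3 steps of +1 and 1 of -1.
Favorable paths: C(4,3) = 4
Total paths: 2^4 = 16
P = 4/16 = 1/4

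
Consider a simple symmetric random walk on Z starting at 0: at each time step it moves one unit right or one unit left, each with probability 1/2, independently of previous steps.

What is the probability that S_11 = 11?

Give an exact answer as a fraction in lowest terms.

Answer: 1/2048

Derivation:
To reach position 11 after 11 steps: need 11 steps of +1 and 0 of -1.
Favorable paths: C(11,11) = 1
Total paths: 2^11 = 2048
P = 1/2048 = 1/2048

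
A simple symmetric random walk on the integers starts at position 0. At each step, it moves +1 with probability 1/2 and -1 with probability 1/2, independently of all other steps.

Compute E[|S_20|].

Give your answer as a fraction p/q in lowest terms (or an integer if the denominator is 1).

Answer: 230945/65536

Derivation:
S_20 takes values m ≡ 0 (mod 2) with |m| ≤ 20; P(S_20=m) = C(20,(20+m)/2)/2^20.
Total paths: 2^20 = 1048576
Distribution: P(S=-20)=1/1048576, P(S=-18)=20/1048576, P(S=-16)=190/1048576, P(S=-14)=1140/1048576, P(S=-12)=4845/1048576, P(S=-10)=15504/1048576, P(S=-8)=38760/1048576, P(S=-6)=77520/1048576, P(S=-4)=125970/1048576, P(S=-2)=167960/1048576, P(S=0)=184756/1048576, P(S=2)=167960/1048576, P(S=4)=125970/1048576, P(S=6)=77520/1048576, P(S=8)=38760/1048576, P(S=10)=15504/1048576, P(S=12)=4845/1048576, P(S=14)=1140/1048576, P(S=16)=190/1048576, P(S=18)=20/1048576, P(S=20)=1/1048576
E[|S_20|] = Σ_m |m|·P(S_20=m) = 3695120/1048576 = 230945/65536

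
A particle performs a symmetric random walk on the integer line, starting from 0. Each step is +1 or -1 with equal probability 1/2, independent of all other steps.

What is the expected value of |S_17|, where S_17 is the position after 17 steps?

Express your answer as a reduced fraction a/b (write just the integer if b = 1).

Answer: 109395/32768

Derivation:
S_17 takes values m ≡ 1 (mod 2) with |m| ≤ 17; P(S_17=m) = C(17,(17+m)/2)/2^17.
Total paths: 2^17 = 131072
Distribution: P(S=-17)=1/131072, P(S=-15)=17/131072, P(S=-13)=136/131072, P(S=-11)=680/131072, P(S=-9)=2380/131072, P(S=-7)=6188/131072, P(S=-5)=12376/131072, P(S=-3)=19448/131072, P(S=-1)=24310/131072, P(S=1)=24310/131072, P(S=3)=19448/131072, P(S=5)=12376/131072, P(S=7)=6188/131072, P(S=9)=2380/131072, P(S=11)=680/131072, P(S=13)=136/131072, P(S=15)=17/131072, P(S=17)=1/131072
E[|S_17|] = Σ_m |m|·P(S_17=m) = 437580/131072 = 109395/32768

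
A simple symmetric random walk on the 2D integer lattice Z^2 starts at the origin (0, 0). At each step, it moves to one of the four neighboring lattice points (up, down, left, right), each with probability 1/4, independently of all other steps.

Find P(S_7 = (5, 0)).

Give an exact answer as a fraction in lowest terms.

Let h be the number of horizontal steps (so 7-h are vertical). To end at (5,0) need (h+5)/2 right-steps and ((7-h)+0)/2 up-steps.
Sum over h with 5 ≤ h ≤ 7, h ≡ 1 (mod 2), 7-h ≡ 0 (mod 2):
h=5: C(7,5)·C(5,5)·C(2,1) = 21·1·2 = 42
h=7: C(7,7)·C(7,6)·C(0,0) = 1·7·1 = 7
Total favorable: 49
Total paths: 4^7 = 16384
P = 49/16384 = 49/16384

Answer: 49/16384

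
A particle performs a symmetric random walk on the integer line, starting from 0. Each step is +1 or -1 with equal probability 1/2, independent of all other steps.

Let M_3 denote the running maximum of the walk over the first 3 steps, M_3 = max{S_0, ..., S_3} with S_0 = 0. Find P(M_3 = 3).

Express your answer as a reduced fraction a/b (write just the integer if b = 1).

Let M_3 = max(S_0,...,S_3). Use the reflection principle: for j ≥ 1, #{paths with M_3 ≥ j} = #{S_3 ≥ j} + #{S_3 ≥ j+1}.
By reflection, #{M_3 ≥ 3} = #{S_3 ≥ 3} + #{S_3 ≥ 4} = 1 + 0 = 1.
#{M_3 ≥ 4} = #{S_3 ≥ 4} + #{S_3 ≥ 5} = 0 + 0 = 0.
#{M_3 = 3} = 1 - 0 = 1.
P(M_3 = 3) = 1/8 = 1/8

Answer: 1/8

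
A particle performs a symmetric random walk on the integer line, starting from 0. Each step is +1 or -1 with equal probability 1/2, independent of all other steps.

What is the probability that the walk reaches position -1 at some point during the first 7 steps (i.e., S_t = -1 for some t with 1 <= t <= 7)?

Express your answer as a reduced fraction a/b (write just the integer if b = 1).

Answer: 93/128

Derivation:
Count via complement. Let g(t,s) = #length-t paths at position s with S_1..S_t all ≠ -1.
g(t,s) = g(t-1,s-1) + g(t-1,s+1) for s ≠ -1; g(t,-1) = 0.
t=0: g(0,0)=1
t=1: g(1,1)=1
t=2: g(2,0)=1 g(2,2)=1
t=3: g(3,1)=2 g(3,3)=1
t=4: g(4,0)=2 g(4,2)=3 g(4,4)=1
t=5: g(5,1)=5 g(5,3)=4 g(5,5)=1
t=6: g(6,0)=5 g(6,2)=9 g(6,4)=5 g(6,6)=1
t=7: g(7,1)=14 g(7,3)=14 g(7,5)=6 g(7,7)=1
Paths never hitting -1: Σ_s g(7,s) = 35
Paths hitting -1: 2^7 - 35 = 93
P = 93/128 = 93/128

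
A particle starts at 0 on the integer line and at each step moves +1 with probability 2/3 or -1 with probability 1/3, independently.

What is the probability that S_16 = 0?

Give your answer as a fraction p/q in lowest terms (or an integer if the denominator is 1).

To be at 0 after 16 steps: need exactly 8 steps of +1 and 8 of -1.
Number of such sequences: C(16,8) = 12870
Each has probability (2/3)^8 · (1/3)^8 = 256/43046721
P = 12870 · 256/43046721 = 366080/4782969

Answer: 366080/4782969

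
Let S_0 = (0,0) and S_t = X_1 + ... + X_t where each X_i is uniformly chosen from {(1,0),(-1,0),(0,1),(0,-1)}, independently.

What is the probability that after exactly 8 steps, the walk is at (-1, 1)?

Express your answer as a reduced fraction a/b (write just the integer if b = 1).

Answer: 245/4096

Derivation:
Let h be the number of horizontal steps (so 8-h are vertical). To end at (-1,1) need (h-1)/2 right-steps and ((8-h)+1)/2 up-steps.
Sum over h with 1 ≤ h ≤ 7, h ≡ 1 (mod 2), 8-h ≡ 1 (mod 2):
h=1: C(8,1)·C(1,0)·C(7,4) = 8·1·35 = 280
h=3: C(8,3)·C(3,1)·C(5,3) = 56·3·10 = 1680
h=5: C(8,5)·C(5,2)·C(3,2) = 56·10·3 = 1680
h=7: C(8,7)·C(7,3)·C(1,1) = 8·35·1 = 280
Total favorable: 3920
Total paths: 4^8 = 65536
P = 3920/65536 = 245/4096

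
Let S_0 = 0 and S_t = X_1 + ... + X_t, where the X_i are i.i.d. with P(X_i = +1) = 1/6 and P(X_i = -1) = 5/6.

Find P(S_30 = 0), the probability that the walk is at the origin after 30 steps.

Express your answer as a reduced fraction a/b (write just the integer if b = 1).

Answer: 32873687744140625/1535235553616203874304

Derivation:
To be at 0 after 30 steps: need exactly 15 steps of +1 and 15 of -1.
Number of such sequences: C(30,15) = 155117520
Each has probability (1/6)^15 · (5/6)^15 = 30517578125/221073919720733357899776
P = 155117520 · 30517578125/221073919720733357899776 = 32873687744140625/1535235553616203874304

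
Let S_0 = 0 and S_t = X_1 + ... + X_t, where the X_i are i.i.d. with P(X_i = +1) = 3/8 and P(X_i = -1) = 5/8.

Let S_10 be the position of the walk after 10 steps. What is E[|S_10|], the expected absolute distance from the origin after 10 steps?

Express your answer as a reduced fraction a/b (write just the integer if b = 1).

S_10 takes values m ≡ 0 (mod 2) with |m| ≤ 10; P(S_10=m) = C(10,(10+m)/2) · (3/8)^((10+m)/2) · (5/8)^((10-m)/2).
Distribution: P(S=-10)=9765625/1073741824, P(S=-8)=29296875/536870912, P(S=-6)=158203125/1073741824, P(S=-4)=31640625/134217728, P(S=-2)=132890625/536870912, P(S=0)=47840625/268435456, P(S=2)=47840625/536870912, P(S=4)=4100625/134217728, P(S=6)=7381125/1073741824, P(S=8)=492075/536870912, P(S=10)=59049/1073741824
E[|S_10|] = Σ_m |m|·P(S_10=m) = 429377555/134217728

Answer: 429377555/134217728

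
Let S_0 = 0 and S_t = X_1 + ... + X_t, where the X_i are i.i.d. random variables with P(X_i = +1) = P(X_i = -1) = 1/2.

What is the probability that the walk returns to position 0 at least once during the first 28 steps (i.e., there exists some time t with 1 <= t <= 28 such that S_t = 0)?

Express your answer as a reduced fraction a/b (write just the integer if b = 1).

Count via complement. Let g(t,s) = #length-t paths at position s with S_1..S_t all ≠ 0.
g(t,s) = g(t-1,s-1) + g(t-1,s+1) for s ≠ 0; g(t,0) = 0.
t=0: g(0,0)=1
t=1: g(1,-1)=1 g(1,1)=1
t=2: g(2,-2)=1 g(2,2)=1
t=3: g(3,-3)=1 g(3,-1)=1 g(3,1)=1 g(3,3)=1
t=4: g(4,-4)=1 g(4,-2)=2 g(4,2)=2 g(4,4)=1
t=5: g(5,-5)=1 g(5,-3)=3 g(5,-1)=2 g(5,1)=2 g(5,3)=3 g(5,5)=1
t=6: g(6,-6)=1 g(6,-4)=4 g(6,-2)=5 g(6,2)=5 g(6,4)=4 g(6,6)=1
t=7: g(7,-7)=1 g(7,-5)=5 g(7,-3)=9 g(7,-1)=5 g(7,1)=5 g(7,3)=9 g(7,5)=5 g(7,7)=1
t=8: g(8,-8)=1 g(8,-6)=6 g(8,-4)=14 g(8,-2)=14 g(8,2)=14 g(8,4)=14 g(8,6)=6 g(8,8)=1
t=9: g(9,-9)=1 g(9,-7)=7 g(9,-5)=20 g(9,-3)=28 g(9,-1)=14 g(9,1)=14 g(9,3)=28 g(9,5)=20 g(9,7)=7 g(9,9)=1
t=10: g(10,-10)=1 g(10,-8)=8 g(10,-6)=27 g(10,-4)=48 g(10,-2)=42 g(10,2)=42 g(10,4)=48 g(10,6)=27 g(10,8)=8 g(10,10)=1
t=11: g(11,-11)=1 g(11,-9)=9 g(11,-7)=35 g(11,-5)=75 g(11,-3)=90 g(11,-1)=42 g(11,1)=42 g(11,3)=90 g(11,5)=75 g(11,7)=35 g(11,9)=9 g(11,11)=1
t=12: g(12,-12)=1 g(12,-10)=10 g(12,-8)=44 g(12,-6)=110 g(12,-4)=165 g(12,-2)=132 g(12,2)=132 g(12,4)=165 g(12,6)=110 g(12,8)=44 g(12,10)=10 g(12,12)=1
t=13: g(13,-13)=1 g(13,-11)=11 g(13,-9)=54 g(13,-7)=154 g(13,-5)=275 g(13,-3)=297 g(13,-1)=132 g(13,1)=132 g(13,3)=297 g(13,5)=275 g(13,7)=154 g(13,9)=54 g(13,11)=11 g(13,13)=1
t=14: g(14,-14)=1 g(14,-12)=12 g(14,-10)=65 g(14,-8)=208 g(14,-6)=429 g(14,-4)=572 g(14,-2)=429 g(14,2)=429 g(14,4)=572 g(14,6)=429 g(14,8)=208 g(14,10)=65 g(14,12)=12 g(14,14)=1
t=15: g(15,-15)=1 g(15,-13)=13 g(15,-11)=77 g(15,-9)=273 g(15,-7)=637 g(15,-5)=1001 g(15,-3)=1001 g(15,-1)=429 g(15,1)=429 g(15,3)=1001 g(15,5)=1001 g(15,7)=637 g(15,9)=273 g(15,11)=77 g(15,13)=13 g(15,15)=1
t=16: g(16,-16)=1 g(16,-14)=14 g(16,-12)=90 g(16,-10)=350 g(16,-8)=910 g(16,-6)=1638 g(16,-4)=2002 g(16,-2)=1430 g(16,2)=1430 g(16,4)=2002 g(16,6)=1638 g(16,8)=910 g(16,10)=350 g(16,12)=90 g(16,14)=14 g(16,16)=1
t=17: g(17,-17)=1 g(17,-15)=15 g(17,-13)=104 g(17,-11)=440 g(17,-9)=1260 g(17,-7)=2548 g(17,-5)=3640 g(17,-3)=3432 g(17,-1)=1430 g(17,1)=1430 g(17,3)=3432 g(17,5)=3640 g(17,7)=2548 g(17,9)=1260 g(17,11)=440 g(17,13)=104 g(17,15)=15 g(17,17)=1
t=18: g(18,-18)=1 g(18,-16)=16 g(18,-14)=119 g(18,-12)=544 g(18,-10)=1700 g(18,-8)=3808 g(18,-6)=6188 g(18,-4)=7072 g(18,-2)=4862 g(18,2)=4862 g(18,4)=7072 g(18,6)=6188 g(18,8)=3808 g(18,10)=1700 g(18,12)=544 g(18,14)=119 g(18,16)=16 g(18,18)=1
t=19: g(19,-19)=1 g(19,-17)=17 g(19,-15)=135 g(19,-13)=663 g(19,-11)=2244 g(19,-9)=5508 g(19,-7)=9996 g(19,-5)=13260 g(19,-3)=11934 g(19,-1)=4862 g(19,1)=4862 g(19,3)=11934 g(19,5)=13260 g(19,7)=9996 g(19,9)=5508 g(19,11)=2244 g(19,13)=663 g(19,15)=135 g(19,17)=17 g(19,19)=1
t=20: g(20,-20)=1 g(20,-18)=18 g(20,-16)=152 g(20,-14)=798 g(20,-12)=2907 g(20,-10)=7752 g(20,-8)=15504 g(20,-6)=23256 g(20,-4)=25194 g(20,-2)=16796 g(20,2)=16796 g(20,4)=25194 g(20,6)=23256 g(20,8)=15504 g(20,10)=7752 g(20,12)=2907 g(20,14)=798 g(20,16)=152 g(20,18)=18 g(20,20)=1
t=21: g(21,-21)=1 g(21,-19)=19 g(21,-17)=170 g(21,-15)=950 g(21,-13)=3705 g(21,-11)=10659 g(21,-9)=23256 g(21,-7)=38760 g(21,-5)=48450 g(21,-3)=41990 g(21,-1)=16796 g(21,1)=16796 g(21,3)=41990 g(21,5)=48450 g(21,7)=38760 g(21,9)=23256 g(21,11)=10659 g(21,13)=3705 g(21,15)=950 g(21,17)=170 g(21,19)=19 g(21,21)=1
t=22: g(22,-22)=1 g(22,-20)=20 g(22,-18)=189 g(22,-16)=1120 g(22,-14)=4655 g(22,-12)=14364 g(22,-10)=33915 g(22,-8)=62016 g(22,-6)=87210 g(22,-4)=90440 g(22,-2)=58786 g(22,2)=58786 g(22,4)=90440 g(22,6)=87210 g(22,8)=62016 g(22,10)=33915 g(22,12)=14364 g(22,14)=4655 g(22,16)=1120 g(22,18)=189 g(22,20)=20 g(22,22)=1
t=23: g(23,-23)=1 g(23,-21)=21 g(23,-19)=209 g(23,-17)=1309 g(23,-15)=5775 g(23,-13)=19019 g(23,-11)=48279 g(23,-9)=95931 g(23,-7)=149226 g(23,-5)=177650 g(23,-3)=149226 g(23,-1)=58786 g(23,1)=58786 g(23,3)=149226 g(23,5)=177650 g(23,7)=149226 g(23,9)=95931 g(23,11)=48279 g(23,13)=19019 g(23,15)=5775 g(23,17)=1309 g(23,19)=209 g(23,21)=21 g(23,23)=1
t=24: g(24,-24)=1 g(24,-22)=22 g(24,-20)=230 g(24,-18)=1518 g(24,-16)=7084 g(24,-14)=24794 g(24,-12)=67298 g(24,-10)=144210 g(24,-8)=245157 g(24,-6)=326876 g(24,-4)=326876 g(24,-2)=208012 g(24,2)=208012 g(24,4)=326876 g(24,6)=326876 g(24,8)=245157 g(24,10)=144210 g(24,12)=67298 g(24,14)=24794 g(24,16)=7084 g(24,18)=1518 g(24,20)=230 g(24,22)=22 g(24,24)=1
t=25: g(25,-25)=1 g(25,-23)=23 g(25,-21)=252 g(25,-19)=1748 g(25,-17)=8602 g(25,-15)=31878 g(25,-13)=92092 g(25,-11)=211508 g(25,-9)=389367 g(25,-7)=572033 g(25,-5)=653752 g(25,-3)=534888 g(25,-1)=208012 g(25,1)=208012 g(25,3)=534888 g(25,5)=653752 g(25,7)=572033 g(25,9)=389367 g(25,11)=211508 g(25,13)=92092 g(25,15)=31878 g(25,17)=8602 g(25,19)=1748 g(25,21)=252 g(25,23)=23 g(25,25)=1
t=26: g(26,-26)=1 g(26,-24)=24 g(26,-22)=275 g(26,-20)=2000 g(26,-18)=10350 g(26,-16)=40480 g(26,-14)=123970 g(26,-12)=303600 g(26,-10)=600875 g(26,-8)=961400 g(26,-6)=1225785 g(26,-4)=1188640 g(26,-2)=742900 g(26,2)=742900 g(26,4)=1188640 g(26,6)=1225785 g(26,8)=961400 g(26,10)=600875 g(26,12)=303600 g(26,14)=123970 g(26,16)=40480 g(26,18)=10350 g(26,20)=2000 g(26,22)=275 g(26,24)=24 g(26,26)=1
t=27: g(27,-27)=1 g(27,-25)=25 g(27,-23)=299 g(27,-21)=2275 g(27,-19)=12350 g(27,-17)=50830 g(27,-15)=164450 g(27,-13)=427570 g(27,-11)=904475 g(27,-9)=1562275 g(27,-7)=2187185 g(27,-5)=2414425 g(27,-3)=1931540 g(27,-1)=742900 g(27,1)=742900 g(27,3)=1931540 g(27,5)=2414425 g(27,7)=2187185 g(27,9)=1562275 g(27,11)=904475 g(27,13)=427570 g(27,15)=164450 g(27,17)=50830 g(27,19)=12350 g(27,21)=2275 g(27,23)=299 g(27,25)=25 g(27,27)=1
t=28: g(28,-28)=1 g(28,-26)=26 g(28,-24)=324 g(28,-22)=2574 g(28,-20)=14625 g(28,-18)=63180 g(28,-16)=215280 g(28,-14)=592020 g(28,-12)=1332045 g(28,-10)=2466750 g(28,-8)=3749460 g(28,-6)=4601610 g(28,-4)=4345965 g(28,-2)=2674440 g(28,2)=2674440 g(28,4)=4345965 g(28,6)=4601610 g(28,8)=3749460 g(28,10)=2466750 g(28,12)=1332045 g(28,14)=592020 g(28,16)=215280 g(28,18)=63180 g(28,20)=14625 g(28,22)=2574 g(28,24)=324 g(28,26)=26 g(28,28)=1
Paths never hitting 0: Σ_s g(28,s) = 40116600
Paths hitting 0: 2^28 - 40116600 = 228318856
P = 228318856/268435456 = 28539857/33554432

Answer: 28539857/33554432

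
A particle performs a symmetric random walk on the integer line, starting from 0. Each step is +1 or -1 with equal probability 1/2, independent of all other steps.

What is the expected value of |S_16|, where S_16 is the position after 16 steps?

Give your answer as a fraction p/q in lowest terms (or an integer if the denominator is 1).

Answer: 6435/2048

Derivation:
S_16 takes values m ≡ 0 (mod 2) with |m| ≤ 16; P(S_16=m) = C(16,(16+m)/2)/2^16.
Total paths: 2^16 = 65536
Distribution: P(S=-16)=1/65536, P(S=-14)=16/65536, P(S=-12)=120/65536, P(S=-10)=560/65536, P(S=-8)=1820/65536, P(S=-6)=4368/65536, P(S=-4)=8008/65536, P(S=-2)=11440/65536, P(S=0)=12870/65536, P(S=2)=11440/65536, P(S=4)=8008/65536, P(S=6)=4368/65536, P(S=8)=1820/65536, P(S=10)=560/65536, P(S=12)=120/65536, P(S=14)=16/65536, P(S=16)=1/65536
E[|S_16|] = Σ_m |m|·P(S_16=m) = 205920/65536 = 6435/2048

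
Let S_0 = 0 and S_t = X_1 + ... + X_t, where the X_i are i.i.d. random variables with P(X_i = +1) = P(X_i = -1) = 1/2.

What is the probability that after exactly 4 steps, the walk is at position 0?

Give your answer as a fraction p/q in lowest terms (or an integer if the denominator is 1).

To return to 0 after 4 steps: need exactly 2 steps of +1 and 2 of -1.
Favorable paths: C(4,2) = 6
Total paths: 2^4 = 16
P = 6/16 = 3/8

Answer: 3/8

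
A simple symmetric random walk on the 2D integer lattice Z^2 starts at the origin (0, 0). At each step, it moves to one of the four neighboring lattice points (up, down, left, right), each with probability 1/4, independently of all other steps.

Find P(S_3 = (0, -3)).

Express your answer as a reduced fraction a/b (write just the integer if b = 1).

Let h be the number of horizontal steps (so 3-h are vertical). To end at (0,-3) need (h+0)/2 right-steps and ((3-h)-3)/2 up-steps.
Sum over h with 0 ≤ h ≤ 0, h ≡ 0 (mod 2), 3-h ≡ 1 (mod 2):
h=0: C(3,0)·C(0,0)·C(3,0) = 1·1·1 = 1
Total favorable: 1
Total paths: 4^3 = 64
P = 1/64 = 1/64

Answer: 1/64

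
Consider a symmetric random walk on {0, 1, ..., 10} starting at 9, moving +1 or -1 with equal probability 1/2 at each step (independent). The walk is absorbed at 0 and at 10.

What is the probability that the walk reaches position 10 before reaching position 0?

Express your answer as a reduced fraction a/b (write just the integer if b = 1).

Answer: 9/10

Derivation:
Symmetric walk (p = 1/2): the harmonic-function argument gives P(hit 10 before 0 | start at 9) = a/N.
P = 9/10 = 9/10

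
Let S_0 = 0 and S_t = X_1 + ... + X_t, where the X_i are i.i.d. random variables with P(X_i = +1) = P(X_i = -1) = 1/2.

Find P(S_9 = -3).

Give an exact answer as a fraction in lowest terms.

To reach position -3 after 9 steps: need 3 steps of +1 and 6 of -1.
Favorable paths: C(9,3) = 84
Total paths: 2^9 = 512
P = 84/512 = 21/128

Answer: 21/128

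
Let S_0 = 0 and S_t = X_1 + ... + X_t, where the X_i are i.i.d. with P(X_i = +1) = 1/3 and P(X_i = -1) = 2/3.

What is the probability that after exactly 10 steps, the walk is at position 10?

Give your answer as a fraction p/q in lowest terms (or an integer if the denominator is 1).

To reach position 10 after 10 steps: need 10 steps of +1 and 0 steps of -1.
Number of such sequences: C(10,10) = 1
Each has probability (1/3)^10 · (2/3)^0 = 1/59049
P = 1 · 1/59049 = 1/59049

Answer: 1/59049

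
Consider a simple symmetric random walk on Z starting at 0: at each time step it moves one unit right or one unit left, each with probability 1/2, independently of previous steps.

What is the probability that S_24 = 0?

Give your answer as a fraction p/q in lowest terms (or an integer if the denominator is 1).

Answer: 676039/4194304

Derivation:
To return to 0 after 24 steps: need exactly 12 steps of +1 and 12 of -1.
Favorable paths: C(24,12) = 2704156
Total paths: 2^24 = 16777216
P = 2704156/16777216 = 676039/4194304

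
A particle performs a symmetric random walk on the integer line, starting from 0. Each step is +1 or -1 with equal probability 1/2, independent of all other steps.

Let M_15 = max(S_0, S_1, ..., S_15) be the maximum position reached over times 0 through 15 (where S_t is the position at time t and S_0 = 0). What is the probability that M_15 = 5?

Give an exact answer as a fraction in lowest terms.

Answer: 3003/32768

Derivation:
Let M_15 = max(S_0,...,S_15). Use the reflection principle: for j ≥ 1, #{paths with M_15 ≥ j} = #{S_15 ≥ j} + #{S_15 ≥ j+1}.
By reflection, #{M_15 ≥ 5} = #{S_15 ≥ 5} + #{S_15 ≥ 6} = 4944 + 1941 = 6885.
#{M_15 ≥ 6} = #{S_15 ≥ 6} + #{S_15 ≥ 7} = 1941 + 1941 = 3882.
#{M_15 = 5} = 6885 - 3882 = 3003.
P(M_15 = 5) = 3003/32768 = 3003/32768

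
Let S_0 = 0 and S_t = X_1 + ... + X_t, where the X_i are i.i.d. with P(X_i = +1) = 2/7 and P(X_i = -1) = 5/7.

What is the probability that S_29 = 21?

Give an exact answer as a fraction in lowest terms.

Answer: 71156367360000/459986536544739960976801

Derivation:
To reach position 21 after 29 steps: need 25 steps of +1 and 4 steps of -1.
Number of such sequences: C(29,25) = 23751
Each has probability (2/7)^25 · (5/7)^4 = 20971520000/3219905755813179726837607
P = 23751 · 20971520000/3219905755813179726837607 = 71156367360000/459986536544739960976801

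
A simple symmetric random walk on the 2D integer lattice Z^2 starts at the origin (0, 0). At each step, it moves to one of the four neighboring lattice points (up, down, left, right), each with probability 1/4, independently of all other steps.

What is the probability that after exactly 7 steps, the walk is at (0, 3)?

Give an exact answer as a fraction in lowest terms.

Answer: 441/16384

Derivation:
Let h be the number of horizontal steps (so 7-h are vertical). To end at (0,3) need (h+0)/2 right-steps and ((7-h)+3)/2 up-steps.
Sum over h with 0 ≤ h ≤ 4, h ≡ 0 (mod 2), 7-h ≡ 1 (mod 2):
h=0: C(7,0)·C(0,0)·C(7,5) = 1·1·21 = 21
h=2: C(7,2)·C(2,1)·C(5,4) = 21·2·5 = 210
h=4: C(7,4)·C(4,2)·C(3,3) = 35·6·1 = 210
Total favorable: 441
Total paths: 4^7 = 16384
P = 441/16384 = 441/16384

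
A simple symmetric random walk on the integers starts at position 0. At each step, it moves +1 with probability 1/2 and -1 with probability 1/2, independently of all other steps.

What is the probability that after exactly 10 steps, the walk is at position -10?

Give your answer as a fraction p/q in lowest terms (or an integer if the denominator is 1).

Answer: 1/1024

Derivation:
To reach position -10 after 10 steps: need 0 steps of +1 and 10 of -1.
Favorable paths: C(10,0) = 1
Total paths: 2^10 = 1024
P = 1/1024 = 1/1024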